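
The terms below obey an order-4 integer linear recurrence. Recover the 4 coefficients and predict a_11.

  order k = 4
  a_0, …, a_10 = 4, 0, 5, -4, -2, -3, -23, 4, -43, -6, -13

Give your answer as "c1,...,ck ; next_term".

0,2,1,-3 ; -67

  a_4 = 0·-4 + 2·5 + 1·0 + -3·4 = -2
  a_5 = 0·-2 + 2·-4 + 1·5 + -3·0 = -3
  a_6 = 0·-3 + 2·-2 + 1·-4 + -3·5 = -23
  a_7 = 0·-23 + 2·-3 + 1·-2 + -3·-4 = 4
  a_8 = 0·4 + 2·-23 + 1·-3 + -3·-2 = -43
  a_9 = 0·-43 + 2·4 + 1·-23 + -3·-3 = -6
  a_10 = 0·-6 + 2·-43 + 1·4 + -3·-23 = -13
  a_11 = 0·-13 + 2·-6 + 1·-43 + -3·4 = -67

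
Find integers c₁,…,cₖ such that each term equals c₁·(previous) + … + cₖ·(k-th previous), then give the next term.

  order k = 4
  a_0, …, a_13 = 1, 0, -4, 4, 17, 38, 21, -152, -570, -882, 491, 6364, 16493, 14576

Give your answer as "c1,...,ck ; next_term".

  a_4 = 2·4 + -3·-4 + -4·0 + -3·1 = 17
  a_5 = 2·17 + -3·4 + -4·-4 + -3·0 = 38
  a_6 = 2·38 + -3·17 + -4·4 + -3·-4 = 21
  a_7 = 2·21 + -3·38 + -4·17 + -3·4 = -152
  a_8 = 2·-152 + -3·21 + -4·38 + -3·17 = -570
  a_9 = 2·-570 + -3·-152 + -4·21 + -3·38 = -882
  a_10 = 2·-882 + -3·-570 + -4·-152 + -3·21 = 491
  a_11 = 2·491 + -3·-882 + -4·-570 + -3·-152 = 6364
  a_12 = 2·6364 + -3·491 + -4·-882 + -3·-570 = 16493
  a_13 = 2·16493 + -3·6364 + -4·491 + -3·-882 = 14576
  a_14 = 2·14576 + -3·16493 + -4·6364 + -3·491 = -47256

2,-3,-4,-3 ; -47256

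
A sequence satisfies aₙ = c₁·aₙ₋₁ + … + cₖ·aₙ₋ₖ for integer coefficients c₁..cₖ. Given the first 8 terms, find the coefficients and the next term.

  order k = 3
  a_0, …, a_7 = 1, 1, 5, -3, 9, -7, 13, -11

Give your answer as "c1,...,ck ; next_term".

-1,1,1 ; 17

  a_3 = -1·5 + 1·1 + 1·1 = -3
  a_4 = -1·-3 + 1·5 + 1·1 = 9
  a_5 = -1·9 + 1·-3 + 1·5 = -7
  a_6 = -1·-7 + 1·9 + 1·-3 = 13
  a_7 = -1·13 + 1·-7 + 1·9 = -11
  a_8 = -1·-11 + 1·13 + 1·-7 = 17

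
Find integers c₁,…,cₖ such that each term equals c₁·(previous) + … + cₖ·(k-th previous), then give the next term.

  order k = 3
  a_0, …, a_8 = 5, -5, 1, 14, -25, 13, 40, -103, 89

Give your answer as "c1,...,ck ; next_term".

-1,-1,2 ; 94

  a_3 = -1·1 + -1·-5 + 2·5 = 14
  a_4 = -1·14 + -1·1 + 2·-5 = -25
  a_5 = -1·-25 + -1·14 + 2·1 = 13
  a_6 = -1·13 + -1·-25 + 2·14 = 40
  a_7 = -1·40 + -1·13 + 2·-25 = -103
  a_8 = -1·-103 + -1·40 + 2·13 = 89
  a_9 = -1·89 + -1·-103 + 2·40 = 94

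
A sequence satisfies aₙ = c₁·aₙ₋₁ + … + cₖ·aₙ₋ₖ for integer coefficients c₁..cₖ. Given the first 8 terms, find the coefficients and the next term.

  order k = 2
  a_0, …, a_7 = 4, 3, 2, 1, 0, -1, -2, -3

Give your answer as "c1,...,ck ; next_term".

2,-1 ; -4

  a_2 = 2·3 + -1·4 = 2
  a_3 = 2·2 + -1·3 = 1
  a_4 = 2·1 + -1·2 = 0
  a_5 = 2·0 + -1·1 = -1
  a_6 = 2·-1 + -1·0 = -2
  a_7 = 2·-2 + -1·-1 = -3
  a_8 = 2·-3 + -1·-2 = -4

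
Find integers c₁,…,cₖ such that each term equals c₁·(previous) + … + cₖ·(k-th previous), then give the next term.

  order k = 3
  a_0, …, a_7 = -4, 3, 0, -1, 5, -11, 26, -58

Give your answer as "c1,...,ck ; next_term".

-2,1,1 ; 131

  a_3 = -2·0 + 1·3 + 1·-4 = -1
  a_4 = -2·-1 + 1·0 + 1·3 = 5
  a_5 = -2·5 + 1·-1 + 1·0 = -11
  a_6 = -2·-11 + 1·5 + 1·-1 = 26
  a_7 = -2·26 + 1·-11 + 1·5 = -58
  a_8 = -2·-58 + 1·26 + 1·-11 = 131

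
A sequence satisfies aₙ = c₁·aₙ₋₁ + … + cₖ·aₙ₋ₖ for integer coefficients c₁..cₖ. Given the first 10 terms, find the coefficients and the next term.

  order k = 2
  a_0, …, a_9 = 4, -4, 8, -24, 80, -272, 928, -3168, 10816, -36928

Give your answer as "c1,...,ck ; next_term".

  a_2 = -4·-4 + -2·4 = 8
  a_3 = -4·8 + -2·-4 = -24
  a_4 = -4·-24 + -2·8 = 80
  a_5 = -4·80 + -2·-24 = -272
  a_6 = -4·-272 + -2·80 = 928
  a_7 = -4·928 + -2·-272 = -3168
  a_8 = -4·-3168 + -2·928 = 10816
  a_9 = -4·10816 + -2·-3168 = -36928
  a_10 = -4·-36928 + -2·10816 = 126080

-4,-2 ; 126080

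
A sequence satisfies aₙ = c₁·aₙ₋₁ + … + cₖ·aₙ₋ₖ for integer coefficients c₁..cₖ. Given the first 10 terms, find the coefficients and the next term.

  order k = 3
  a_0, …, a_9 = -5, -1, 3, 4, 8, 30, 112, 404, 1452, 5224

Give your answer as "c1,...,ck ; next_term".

4,-2,2 ; 18800

  a_3 = 4·3 + -2·-1 + 2·-5 = 4
  a_4 = 4·4 + -2·3 + 2·-1 = 8
  a_5 = 4·8 + -2·4 + 2·3 = 30
  a_6 = 4·30 + -2·8 + 2·4 = 112
  a_7 = 4·112 + -2·30 + 2·8 = 404
  a_8 = 4·404 + -2·112 + 2·30 = 1452
  a_9 = 4·1452 + -2·404 + 2·112 = 5224
  a_10 = 4·5224 + -2·1452 + 2·404 = 18800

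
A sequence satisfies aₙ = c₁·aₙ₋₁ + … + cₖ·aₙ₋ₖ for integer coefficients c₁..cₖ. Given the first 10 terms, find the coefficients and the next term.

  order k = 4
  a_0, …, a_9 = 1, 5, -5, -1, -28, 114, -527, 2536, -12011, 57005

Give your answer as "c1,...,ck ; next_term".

-4,3,-3,-2 ; -270607

  a_4 = -4·-1 + 3·-5 + -3·5 + -2·1 = -28
  a_5 = -4·-28 + 3·-1 + -3·-5 + -2·5 = 114
  a_6 = -4·114 + 3·-28 + -3·-1 + -2·-5 = -527
  a_7 = -4·-527 + 3·114 + -3·-28 + -2·-1 = 2536
  a_8 = -4·2536 + 3·-527 + -3·114 + -2·-28 = -12011
  a_9 = -4·-12011 + 3·2536 + -3·-527 + -2·114 = 57005
  a_10 = -4·57005 + 3·-12011 + -3·2536 + -2·-527 = -270607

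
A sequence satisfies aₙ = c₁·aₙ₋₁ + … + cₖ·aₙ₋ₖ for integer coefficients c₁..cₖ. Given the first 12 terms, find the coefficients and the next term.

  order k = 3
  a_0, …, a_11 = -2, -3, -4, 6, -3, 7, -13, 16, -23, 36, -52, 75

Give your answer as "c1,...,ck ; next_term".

  a_3 = -1·-4 + 0·-3 + -1·-2 = 6
  a_4 = -1·6 + 0·-4 + -1·-3 = -3
  a_5 = -1·-3 + 0·6 + -1·-4 = 7
  a_6 = -1·7 + 0·-3 + -1·6 = -13
  a_7 = -1·-13 + 0·7 + -1·-3 = 16
  a_8 = -1·16 + 0·-13 + -1·7 = -23
  a_9 = -1·-23 + 0·16 + -1·-13 = 36
  a_10 = -1·36 + 0·-23 + -1·16 = -52
  a_11 = -1·-52 + 0·36 + -1·-23 = 75
  a_12 = -1·75 + 0·-52 + -1·36 = -111

-1,0,-1 ; -111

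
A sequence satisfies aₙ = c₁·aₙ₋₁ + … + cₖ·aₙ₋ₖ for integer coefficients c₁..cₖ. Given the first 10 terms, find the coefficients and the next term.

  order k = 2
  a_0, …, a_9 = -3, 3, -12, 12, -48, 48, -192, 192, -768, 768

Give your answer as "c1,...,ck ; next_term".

0,4 ; -3072

  a_2 = 0·3 + 4·-3 = -12
  a_3 = 0·-12 + 4·3 = 12
  a_4 = 0·12 + 4·-12 = -48
  a_5 = 0·-48 + 4·12 = 48
  a_6 = 0·48 + 4·-48 = -192
  a_7 = 0·-192 + 4·48 = 192
  a_8 = 0·192 + 4·-192 = -768
  a_9 = 0·-768 + 4·192 = 768
  a_10 = 0·768 + 4·-768 = -3072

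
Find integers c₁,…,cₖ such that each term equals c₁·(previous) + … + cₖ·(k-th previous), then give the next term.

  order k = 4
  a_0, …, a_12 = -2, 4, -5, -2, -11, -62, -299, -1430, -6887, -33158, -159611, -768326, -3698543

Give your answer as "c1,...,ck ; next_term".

4,3,4,2 ; -17803910

  a_4 = 4·-2 + 3·-5 + 4·4 + 2·-2 = -11
  a_5 = 4·-11 + 3·-2 + 4·-5 + 2·4 = -62
  a_6 = 4·-62 + 3·-11 + 4·-2 + 2·-5 = -299
  a_7 = 4·-299 + 3·-62 + 4·-11 + 2·-2 = -1430
  a_8 = 4·-1430 + 3·-299 + 4·-62 + 2·-11 = -6887
  a_9 = 4·-6887 + 3·-1430 + 4·-299 + 2·-62 = -33158
  a_10 = 4·-33158 + 3·-6887 + 4·-1430 + 2·-299 = -159611
  a_11 = 4·-159611 + 3·-33158 + 4·-6887 + 2·-1430 = -768326
  a_12 = 4·-768326 + 3·-159611 + 4·-33158 + 2·-6887 = -3698543
  a_13 = 4·-3698543 + 3·-768326 + 4·-159611 + 2·-33158 = -17803910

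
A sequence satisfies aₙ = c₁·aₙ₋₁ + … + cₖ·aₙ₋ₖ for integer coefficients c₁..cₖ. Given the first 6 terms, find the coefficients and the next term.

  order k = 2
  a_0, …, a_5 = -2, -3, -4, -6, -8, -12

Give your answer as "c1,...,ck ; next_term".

0,2 ; -16

  a_2 = 0·-3 + 2·-2 = -4
  a_3 = 0·-4 + 2·-3 = -6
  a_4 = 0·-6 + 2·-4 = -8
  a_5 = 0·-8 + 2·-6 = -12
  a_6 = 0·-12 + 2·-8 = -16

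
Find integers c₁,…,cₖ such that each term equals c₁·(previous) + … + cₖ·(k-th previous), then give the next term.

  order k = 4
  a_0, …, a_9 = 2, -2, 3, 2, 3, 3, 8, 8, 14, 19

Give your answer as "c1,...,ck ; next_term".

0,1,1,1 ; 30

  a_4 = 0·2 + 1·3 + 1·-2 + 1·2 = 3
  a_5 = 0·3 + 1·2 + 1·3 + 1·-2 = 3
  a_6 = 0·3 + 1·3 + 1·2 + 1·3 = 8
  a_7 = 0·8 + 1·3 + 1·3 + 1·2 = 8
  a_8 = 0·8 + 1·8 + 1·3 + 1·3 = 14
  a_9 = 0·14 + 1·8 + 1·8 + 1·3 = 19
  a_10 = 0·19 + 1·14 + 1·8 + 1·8 = 30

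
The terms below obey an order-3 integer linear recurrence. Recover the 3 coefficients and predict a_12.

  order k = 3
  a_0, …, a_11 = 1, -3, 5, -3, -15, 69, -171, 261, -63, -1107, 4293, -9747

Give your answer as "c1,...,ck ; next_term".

  a_3 = -3·5 + -3·-3 + 3·1 = -3
  a_4 = -3·-3 + -3·5 + 3·-3 = -15
  a_5 = -3·-15 + -3·-3 + 3·5 = 69
  a_6 = -3·69 + -3·-15 + 3·-3 = -171
  a_7 = -3·-171 + -3·69 + 3·-15 = 261
  a_8 = -3·261 + -3·-171 + 3·69 = -63
  a_9 = -3·-63 + -3·261 + 3·-171 = -1107
  a_10 = -3·-1107 + -3·-63 + 3·261 = 4293
  a_11 = -3·4293 + -3·-1107 + 3·-63 = -9747
  a_12 = -3·-9747 + -3·4293 + 3·-1107 = 13041

-3,-3,3 ; 13041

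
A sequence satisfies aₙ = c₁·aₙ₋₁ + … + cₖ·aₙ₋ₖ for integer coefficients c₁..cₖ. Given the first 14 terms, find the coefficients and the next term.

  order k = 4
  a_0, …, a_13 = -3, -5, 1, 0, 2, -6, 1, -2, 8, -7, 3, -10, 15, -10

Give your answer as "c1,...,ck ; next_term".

  a_4 = 0·0 + 0·1 + -1·-5 + 1·-3 = 2
  a_5 = 0·2 + 0·0 + -1·1 + 1·-5 = -6
  a_6 = 0·-6 + 0·2 + -1·0 + 1·1 = 1
  a_7 = 0·1 + 0·-6 + -1·2 + 1·0 = -2
  a_8 = 0·-2 + 0·1 + -1·-6 + 1·2 = 8
  a_9 = 0·8 + 0·-2 + -1·1 + 1·-6 = -7
  a_10 = 0·-7 + 0·8 + -1·-2 + 1·1 = 3
  a_11 = 0·3 + 0·-7 + -1·8 + 1·-2 = -10
  a_12 = 0·-10 + 0·3 + -1·-7 + 1·8 = 15
  a_13 = 0·15 + 0·-10 + -1·3 + 1·-7 = -10
  a_14 = 0·-10 + 0·15 + -1·-10 + 1·3 = 13

0,0,-1,1 ; 13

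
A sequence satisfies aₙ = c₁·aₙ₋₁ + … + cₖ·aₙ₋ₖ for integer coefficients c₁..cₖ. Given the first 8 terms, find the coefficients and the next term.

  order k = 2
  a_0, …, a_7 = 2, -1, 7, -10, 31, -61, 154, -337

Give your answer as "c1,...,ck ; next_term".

  a_2 = -1·-1 + 3·2 = 7
  a_3 = -1·7 + 3·-1 = -10
  a_4 = -1·-10 + 3·7 = 31
  a_5 = -1·31 + 3·-10 = -61
  a_6 = -1·-61 + 3·31 = 154
  a_7 = -1·154 + 3·-61 = -337
  a_8 = -1·-337 + 3·154 = 799

-1,3 ; 799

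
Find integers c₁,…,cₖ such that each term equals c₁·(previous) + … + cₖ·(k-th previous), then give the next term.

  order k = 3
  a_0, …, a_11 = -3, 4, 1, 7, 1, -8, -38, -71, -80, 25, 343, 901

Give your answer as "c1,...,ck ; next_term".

  a_3 = 2·1 + -1·4 + -3·-3 = 7
  a_4 = 2·7 + -1·1 + -3·4 = 1
  a_5 = 2·1 + -1·7 + -3·1 = -8
  a_6 = 2·-8 + -1·1 + -3·7 = -38
  a_7 = 2·-38 + -1·-8 + -3·1 = -71
  a_8 = 2·-71 + -1·-38 + -3·-8 = -80
  a_9 = 2·-80 + -1·-71 + -3·-38 = 25
  a_10 = 2·25 + -1·-80 + -3·-71 = 343
  a_11 = 2·343 + -1·25 + -3·-80 = 901
  a_12 = 2·901 + -1·343 + -3·25 = 1384

2,-1,-3 ; 1384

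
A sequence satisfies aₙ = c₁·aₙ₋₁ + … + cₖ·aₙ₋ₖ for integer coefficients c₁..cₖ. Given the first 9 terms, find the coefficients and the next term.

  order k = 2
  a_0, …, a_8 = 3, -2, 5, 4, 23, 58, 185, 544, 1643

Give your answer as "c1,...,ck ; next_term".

2,3 ; 4918

  a_2 = 2·-2 + 3·3 = 5
  a_3 = 2·5 + 3·-2 = 4
  a_4 = 2·4 + 3·5 = 23
  a_5 = 2·23 + 3·4 = 58
  a_6 = 2·58 + 3·23 = 185
  a_7 = 2·185 + 3·58 = 544
  a_8 = 2·544 + 3·185 = 1643
  a_9 = 2·1643 + 3·544 = 4918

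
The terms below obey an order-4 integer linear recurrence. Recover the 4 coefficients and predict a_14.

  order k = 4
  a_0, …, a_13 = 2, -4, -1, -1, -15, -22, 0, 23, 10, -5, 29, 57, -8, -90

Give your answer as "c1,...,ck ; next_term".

  a_4 = 2·-1 + -3·-1 + 3·-4 + -2·2 = -15
  a_5 = 2·-15 + -3·-1 + 3·-1 + -2·-4 = -22
  a_6 = 2·-22 + -3·-15 + 3·-1 + -2·-1 = 0
  a_7 = 2·0 + -3·-22 + 3·-15 + -2·-1 = 23
  a_8 = 2·23 + -3·0 + 3·-22 + -2·-15 = 10
  a_9 = 2·10 + -3·23 + 3·0 + -2·-22 = -5
  a_10 = 2·-5 + -3·10 + 3·23 + -2·0 = 29
  a_11 = 2·29 + -3·-5 + 3·10 + -2·23 = 57
  a_12 = 2·57 + -3·29 + 3·-5 + -2·10 = -8
  a_13 = 2·-8 + -3·57 + 3·29 + -2·-5 = -90
  a_14 = 2·-90 + -3·-8 + 3·57 + -2·29 = -43

2,-3,3,-2 ; -43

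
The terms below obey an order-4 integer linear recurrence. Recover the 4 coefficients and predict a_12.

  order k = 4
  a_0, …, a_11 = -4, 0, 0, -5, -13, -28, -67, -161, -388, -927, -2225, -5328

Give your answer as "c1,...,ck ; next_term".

  a_4 = 1·-5 + 3·0 + 0·0 + 2·-4 = -13
  a_5 = 1·-13 + 3·-5 + 0·0 + 2·0 = -28
  a_6 = 1·-28 + 3·-13 + 0·-5 + 2·0 = -67
  a_7 = 1·-67 + 3·-28 + 0·-13 + 2·-5 = -161
  a_8 = 1·-161 + 3·-67 + 0·-28 + 2·-13 = -388
  a_9 = 1·-388 + 3·-161 + 0·-67 + 2·-28 = -927
  a_10 = 1·-927 + 3·-388 + 0·-161 + 2·-67 = -2225
  a_11 = 1·-2225 + 3·-927 + 0·-388 + 2·-161 = -5328
  a_12 = 1·-5328 + 3·-2225 + 0·-927 + 2·-388 = -12779

1,3,0,2 ; -12779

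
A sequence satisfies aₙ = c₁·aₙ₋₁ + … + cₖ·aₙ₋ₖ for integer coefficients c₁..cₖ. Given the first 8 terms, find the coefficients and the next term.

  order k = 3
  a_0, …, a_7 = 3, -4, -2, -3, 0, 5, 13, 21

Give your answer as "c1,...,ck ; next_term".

  a_3 = 2·-2 + -1·-4 + -1·3 = -3
  a_4 = 2·-3 + -1·-2 + -1·-4 = 0
  a_5 = 2·0 + -1·-3 + -1·-2 = 5
  a_6 = 2·5 + -1·0 + -1·-3 = 13
  a_7 = 2·13 + -1·5 + -1·0 = 21
  a_8 = 2·21 + -1·13 + -1·5 = 24

2,-1,-1 ; 24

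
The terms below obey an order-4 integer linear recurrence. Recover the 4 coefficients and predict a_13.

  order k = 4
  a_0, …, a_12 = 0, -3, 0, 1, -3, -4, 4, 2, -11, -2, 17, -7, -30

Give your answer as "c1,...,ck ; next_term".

  a_4 = 0·1 + -1·0 + 1·-3 + 1·0 = -3
  a_5 = 0·-3 + -1·1 + 1·0 + 1·-3 = -4
  a_6 = 0·-4 + -1·-3 + 1·1 + 1·0 = 4
  a_7 = 0·4 + -1·-4 + 1·-3 + 1·1 = 2
  a_8 = 0·2 + -1·4 + 1·-4 + 1·-3 = -11
  a_9 = 0·-11 + -1·2 + 1·4 + 1·-4 = -2
  a_10 = 0·-2 + -1·-11 + 1·2 + 1·4 = 17
  a_11 = 0·17 + -1·-2 + 1·-11 + 1·2 = -7
  a_12 = 0·-7 + -1·17 + 1·-2 + 1·-11 = -30
  a_13 = 0·-30 + -1·-7 + 1·17 + 1·-2 = 22

0,-1,1,1 ; 22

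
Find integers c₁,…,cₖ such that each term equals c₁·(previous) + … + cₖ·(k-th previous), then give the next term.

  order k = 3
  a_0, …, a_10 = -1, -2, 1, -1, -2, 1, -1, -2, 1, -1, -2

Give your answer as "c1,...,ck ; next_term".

  a_3 = 0·1 + 0·-2 + 1·-1 = -1
  a_4 = 0·-1 + 0·1 + 1·-2 = -2
  a_5 = 0·-2 + 0·-1 + 1·1 = 1
  a_6 = 0·1 + 0·-2 + 1·-1 = -1
  a_7 = 0·-1 + 0·1 + 1·-2 = -2
  a_8 = 0·-2 + 0·-1 + 1·1 = 1
  a_9 = 0·1 + 0·-2 + 1·-1 = -1
  a_10 = 0·-1 + 0·1 + 1·-2 = -2
  a_11 = 0·-2 + 0·-1 + 1·1 = 1

0,0,1 ; 1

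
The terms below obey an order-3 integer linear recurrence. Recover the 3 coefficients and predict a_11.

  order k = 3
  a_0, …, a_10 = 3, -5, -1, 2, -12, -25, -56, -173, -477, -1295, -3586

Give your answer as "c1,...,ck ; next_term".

2,1,3 ; -9898

  a_3 = 2·-1 + 1·-5 + 3·3 = 2
  a_4 = 2·2 + 1·-1 + 3·-5 = -12
  a_5 = 2·-12 + 1·2 + 3·-1 = -25
  a_6 = 2·-25 + 1·-12 + 3·2 = -56
  a_7 = 2·-56 + 1·-25 + 3·-12 = -173
  a_8 = 2·-173 + 1·-56 + 3·-25 = -477
  a_9 = 2·-477 + 1·-173 + 3·-56 = -1295
  a_10 = 2·-1295 + 1·-477 + 3·-173 = -3586
  a_11 = 2·-3586 + 1·-1295 + 3·-477 = -9898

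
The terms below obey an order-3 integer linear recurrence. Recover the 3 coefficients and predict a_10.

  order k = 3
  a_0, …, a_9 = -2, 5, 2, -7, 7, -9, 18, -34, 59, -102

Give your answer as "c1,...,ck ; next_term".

-2,-1,-1 ; 179

  a_3 = -2·2 + -1·5 + -1·-2 = -7
  a_4 = -2·-7 + -1·2 + -1·5 = 7
  a_5 = -2·7 + -1·-7 + -1·2 = -9
  a_6 = -2·-9 + -1·7 + -1·-7 = 18
  a_7 = -2·18 + -1·-9 + -1·7 = -34
  a_8 = -2·-34 + -1·18 + -1·-9 = 59
  a_9 = -2·59 + -1·-34 + -1·18 = -102
  a_10 = -2·-102 + -1·59 + -1·-34 = 179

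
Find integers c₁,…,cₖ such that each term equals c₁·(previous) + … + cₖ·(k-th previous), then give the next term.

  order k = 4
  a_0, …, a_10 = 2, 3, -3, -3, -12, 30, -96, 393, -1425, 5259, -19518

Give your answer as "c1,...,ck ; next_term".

-3,2,-3,-3 ; 72168

  a_4 = -3·-3 + 2·-3 + -3·3 + -3·2 = -12
  a_5 = -3·-12 + 2·-3 + -3·-3 + -3·3 = 30
  a_6 = -3·30 + 2·-12 + -3·-3 + -3·-3 = -96
  a_7 = -3·-96 + 2·30 + -3·-12 + -3·-3 = 393
  a_8 = -3·393 + 2·-96 + -3·30 + -3·-12 = -1425
  a_9 = -3·-1425 + 2·393 + -3·-96 + -3·30 = 5259
  a_10 = -3·5259 + 2·-1425 + -3·393 + -3·-96 = -19518
  a_11 = -3·-19518 + 2·5259 + -3·-1425 + -3·393 = 72168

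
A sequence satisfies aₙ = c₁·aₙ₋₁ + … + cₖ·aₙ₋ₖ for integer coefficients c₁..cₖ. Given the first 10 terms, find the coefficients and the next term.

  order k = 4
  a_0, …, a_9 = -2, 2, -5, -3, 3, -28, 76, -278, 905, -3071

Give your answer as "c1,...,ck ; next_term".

-3,2,3,1 ; 10265

  a_4 = -3·-3 + 2·-5 + 3·2 + 1·-2 = 3
  a_5 = -3·3 + 2·-3 + 3·-5 + 1·2 = -28
  a_6 = -3·-28 + 2·3 + 3·-3 + 1·-5 = 76
  a_7 = -3·76 + 2·-28 + 3·3 + 1·-3 = -278
  a_8 = -3·-278 + 2·76 + 3·-28 + 1·3 = 905
  a_9 = -3·905 + 2·-278 + 3·76 + 1·-28 = -3071
  a_10 = -3·-3071 + 2·905 + 3·-278 + 1·76 = 10265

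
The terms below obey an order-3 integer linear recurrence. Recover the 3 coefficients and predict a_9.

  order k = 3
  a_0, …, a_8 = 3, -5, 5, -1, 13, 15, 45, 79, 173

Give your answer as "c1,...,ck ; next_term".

2,1,-2 ; 335

  a_3 = 2·5 + 1·-5 + -2·3 = -1
  a_4 = 2·-1 + 1·5 + -2·-5 = 13
  a_5 = 2·13 + 1·-1 + -2·5 = 15
  a_6 = 2·15 + 1·13 + -2·-1 = 45
  a_7 = 2·45 + 1·15 + -2·13 = 79
  a_8 = 2·79 + 1·45 + -2·15 = 173
  a_9 = 2·173 + 1·79 + -2·45 = 335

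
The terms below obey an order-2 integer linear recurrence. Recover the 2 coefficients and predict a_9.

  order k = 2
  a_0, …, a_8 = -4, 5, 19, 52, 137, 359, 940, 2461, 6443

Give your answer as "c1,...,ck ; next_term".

3,-1 ; 16868

  a_2 = 3·5 + -1·-4 = 19
  a_3 = 3·19 + -1·5 = 52
  a_4 = 3·52 + -1·19 = 137
  a_5 = 3·137 + -1·52 = 359
  a_6 = 3·359 + -1·137 = 940
  a_7 = 3·940 + -1·359 = 2461
  a_8 = 3·2461 + -1·940 = 6443
  a_9 = 3·6443 + -1·2461 = 16868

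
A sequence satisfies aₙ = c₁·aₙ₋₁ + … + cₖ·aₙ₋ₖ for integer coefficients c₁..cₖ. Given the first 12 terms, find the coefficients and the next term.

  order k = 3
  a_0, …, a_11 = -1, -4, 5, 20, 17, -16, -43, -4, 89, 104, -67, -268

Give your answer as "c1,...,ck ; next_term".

2,-3,2 ; -127

  a_3 = 2·5 + -3·-4 + 2·-1 = 20
  a_4 = 2·20 + -3·5 + 2·-4 = 17
  a_5 = 2·17 + -3·20 + 2·5 = -16
  a_6 = 2·-16 + -3·17 + 2·20 = -43
  a_7 = 2·-43 + -3·-16 + 2·17 = -4
  a_8 = 2·-4 + -3·-43 + 2·-16 = 89
  a_9 = 2·89 + -3·-4 + 2·-43 = 104
  a_10 = 2·104 + -3·89 + 2·-4 = -67
  a_11 = 2·-67 + -3·104 + 2·89 = -268
  a_12 = 2·-268 + -3·-67 + 2·104 = -127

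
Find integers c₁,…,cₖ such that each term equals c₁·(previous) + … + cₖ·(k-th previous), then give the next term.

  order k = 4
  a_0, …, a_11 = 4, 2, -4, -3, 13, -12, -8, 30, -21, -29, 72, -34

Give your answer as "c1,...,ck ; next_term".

-1,-1,1,1 ; -88

  a_4 = -1·-3 + -1·-4 + 1·2 + 1·4 = 13
  a_5 = -1·13 + -1·-3 + 1·-4 + 1·2 = -12
  a_6 = -1·-12 + -1·13 + 1·-3 + 1·-4 = -8
  a_7 = -1·-8 + -1·-12 + 1·13 + 1·-3 = 30
  a_8 = -1·30 + -1·-8 + 1·-12 + 1·13 = -21
  a_9 = -1·-21 + -1·30 + 1·-8 + 1·-12 = -29
  a_10 = -1·-29 + -1·-21 + 1·30 + 1·-8 = 72
  a_11 = -1·72 + -1·-29 + 1·-21 + 1·30 = -34
  a_12 = -1·-34 + -1·72 + 1·-29 + 1·-21 = -88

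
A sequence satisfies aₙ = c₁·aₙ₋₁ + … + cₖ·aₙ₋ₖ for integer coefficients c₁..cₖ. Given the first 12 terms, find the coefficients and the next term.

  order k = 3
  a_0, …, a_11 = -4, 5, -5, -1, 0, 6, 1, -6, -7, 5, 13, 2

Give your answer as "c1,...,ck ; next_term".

0,-1,-1 ; -18

  a_3 = 0·-5 + -1·5 + -1·-4 = -1
  a_4 = 0·-1 + -1·-5 + -1·5 = 0
  a_5 = 0·0 + -1·-1 + -1·-5 = 6
  a_6 = 0·6 + -1·0 + -1·-1 = 1
  a_7 = 0·1 + -1·6 + -1·0 = -6
  a_8 = 0·-6 + -1·1 + -1·6 = -7
  a_9 = 0·-7 + -1·-6 + -1·1 = 5
  a_10 = 0·5 + -1·-7 + -1·-6 = 13
  a_11 = 0·13 + -1·5 + -1·-7 = 2
  a_12 = 0·2 + -1·13 + -1·5 = -18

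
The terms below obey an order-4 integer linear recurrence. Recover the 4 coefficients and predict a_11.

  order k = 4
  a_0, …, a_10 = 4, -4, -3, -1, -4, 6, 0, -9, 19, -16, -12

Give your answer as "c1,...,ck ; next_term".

  a_4 = -1·-1 + -1·-3 + 1·-4 + -1·4 = -4
  a_5 = -1·-4 + -1·-1 + 1·-3 + -1·-4 = 6
  a_6 = -1·6 + -1·-4 + 1·-1 + -1·-3 = 0
  a_7 = -1·0 + -1·6 + 1·-4 + -1·-1 = -9
  a_8 = -1·-9 + -1·0 + 1·6 + -1·-4 = 19
  a_9 = -1·19 + -1·-9 + 1·0 + -1·6 = -16
  a_10 = -1·-16 + -1·19 + 1·-9 + -1·0 = -12
  a_11 = -1·-12 + -1·-16 + 1·19 + -1·-9 = 56

-1,-1,1,-1 ; 56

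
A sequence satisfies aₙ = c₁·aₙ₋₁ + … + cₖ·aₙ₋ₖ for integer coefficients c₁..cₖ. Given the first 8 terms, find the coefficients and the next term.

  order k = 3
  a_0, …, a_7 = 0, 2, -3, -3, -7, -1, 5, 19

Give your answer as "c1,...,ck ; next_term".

  a_3 = 1·-3 + 0·2 + -2·0 = -3
  a_4 = 1·-3 + 0·-3 + -2·2 = -7
  a_5 = 1·-7 + 0·-3 + -2·-3 = -1
  a_6 = 1·-1 + 0·-7 + -2·-3 = 5
  a_7 = 1·5 + 0·-1 + -2·-7 = 19
  a_8 = 1·19 + 0·5 + -2·-1 = 21

1,0,-2 ; 21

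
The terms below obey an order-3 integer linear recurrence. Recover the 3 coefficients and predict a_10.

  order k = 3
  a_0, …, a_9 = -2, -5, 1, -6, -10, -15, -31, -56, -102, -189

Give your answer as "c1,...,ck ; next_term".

1,1,1 ; -347

  a_3 = 1·1 + 1·-5 + 1·-2 = -6
  a_4 = 1·-6 + 1·1 + 1·-5 = -10
  a_5 = 1·-10 + 1·-6 + 1·1 = -15
  a_6 = 1·-15 + 1·-10 + 1·-6 = -31
  a_7 = 1·-31 + 1·-15 + 1·-10 = -56
  a_8 = 1·-56 + 1·-31 + 1·-15 = -102
  a_9 = 1·-102 + 1·-56 + 1·-31 = -189
  a_10 = 1·-189 + 1·-102 + 1·-56 = -347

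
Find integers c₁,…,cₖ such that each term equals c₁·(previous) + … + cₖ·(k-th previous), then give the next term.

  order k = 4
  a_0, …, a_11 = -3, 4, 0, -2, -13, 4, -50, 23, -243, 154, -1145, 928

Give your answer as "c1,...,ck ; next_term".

  a_4 = 0·-2 + 4·0 + -1·4 + 3·-3 = -13
  a_5 = 0·-13 + 4·-2 + -1·0 + 3·4 = 4
  a_6 = 0·4 + 4·-13 + -1·-2 + 3·0 = -50
  a_7 = 0·-50 + 4·4 + -1·-13 + 3·-2 = 23
  a_8 = 0·23 + 4·-50 + -1·4 + 3·-13 = -243
  a_9 = 0·-243 + 4·23 + -1·-50 + 3·4 = 154
  a_10 = 0·154 + 4·-243 + -1·23 + 3·-50 = -1145
  a_11 = 0·-1145 + 4·154 + -1·-243 + 3·23 = 928
  a_12 = 0·928 + 4·-1145 + -1·154 + 3·-243 = -5463

0,4,-1,3 ; -5463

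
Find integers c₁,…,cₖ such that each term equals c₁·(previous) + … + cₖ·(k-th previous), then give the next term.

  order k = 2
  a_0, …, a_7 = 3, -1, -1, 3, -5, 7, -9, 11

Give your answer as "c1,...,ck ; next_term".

-2,-1 ; -13

  a_2 = -2·-1 + -1·3 = -1
  a_3 = -2·-1 + -1·-1 = 3
  a_4 = -2·3 + -1·-1 = -5
  a_5 = -2·-5 + -1·3 = 7
  a_6 = -2·7 + -1·-5 = -9
  a_7 = -2·-9 + -1·7 = 11
  a_8 = -2·11 + -1·-9 = -13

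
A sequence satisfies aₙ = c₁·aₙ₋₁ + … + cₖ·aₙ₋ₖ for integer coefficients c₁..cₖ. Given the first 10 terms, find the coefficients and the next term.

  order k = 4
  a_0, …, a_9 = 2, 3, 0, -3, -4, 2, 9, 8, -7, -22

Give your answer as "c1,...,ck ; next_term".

1,-1,-1,1 ; -14

  a_4 = 1·-3 + -1·0 + -1·3 + 1·2 = -4
  a_5 = 1·-4 + -1·-3 + -1·0 + 1·3 = 2
  a_6 = 1·2 + -1·-4 + -1·-3 + 1·0 = 9
  a_7 = 1·9 + -1·2 + -1·-4 + 1·-3 = 8
  a_8 = 1·8 + -1·9 + -1·2 + 1·-4 = -7
  a_9 = 1·-7 + -1·8 + -1·9 + 1·2 = -22
  a_10 = 1·-22 + -1·-7 + -1·8 + 1·9 = -14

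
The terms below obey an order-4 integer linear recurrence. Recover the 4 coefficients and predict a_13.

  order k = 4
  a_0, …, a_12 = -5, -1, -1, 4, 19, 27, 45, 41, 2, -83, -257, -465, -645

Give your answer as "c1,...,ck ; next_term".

  a_4 = 1·4 + 1·-1 + -1·-1 + -3·-5 = 19
  a_5 = 1·19 + 1·4 + -1·-1 + -3·-1 = 27
  a_6 = 1·27 + 1·19 + -1·4 + -3·-1 = 45
  a_7 = 1·45 + 1·27 + -1·19 + -3·4 = 41
  a_8 = 1·41 + 1·45 + -1·27 + -3·19 = 2
  a_9 = 1·2 + 1·41 + -1·45 + -3·27 = -83
  a_10 = 1·-83 + 1·2 + -1·41 + -3·45 = -257
  a_11 = 1·-257 + 1·-83 + -1·2 + -3·41 = -465
  a_12 = 1·-465 + 1·-257 + -1·-83 + -3·2 = -645
  a_13 = 1·-645 + 1·-465 + -1·-257 + -3·-83 = -604

1,1,-1,-3 ; -604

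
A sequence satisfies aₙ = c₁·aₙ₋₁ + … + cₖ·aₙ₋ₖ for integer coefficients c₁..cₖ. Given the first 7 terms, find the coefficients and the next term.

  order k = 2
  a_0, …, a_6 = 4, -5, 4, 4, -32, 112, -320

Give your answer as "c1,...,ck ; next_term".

  a_2 = -4·-5 + -4·4 = 4
  a_3 = -4·4 + -4·-5 = 4
  a_4 = -4·4 + -4·4 = -32
  a_5 = -4·-32 + -4·4 = 112
  a_6 = -4·112 + -4·-32 = -320
  a_7 = -4·-320 + -4·112 = 832

-4,-4 ; 832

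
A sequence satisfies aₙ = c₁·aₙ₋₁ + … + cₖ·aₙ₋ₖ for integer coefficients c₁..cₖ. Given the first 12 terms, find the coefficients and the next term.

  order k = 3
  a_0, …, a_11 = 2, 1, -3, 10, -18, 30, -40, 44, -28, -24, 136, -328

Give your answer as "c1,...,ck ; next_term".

  a_3 = -2·-3 + 0·1 + 2·2 = 10
  a_4 = -2·10 + 0·-3 + 2·1 = -18
  a_5 = -2·-18 + 0·10 + 2·-3 = 30
  a_6 = -2·30 + 0·-18 + 2·10 = -40
  a_7 = -2·-40 + 0·30 + 2·-18 = 44
  a_8 = -2·44 + 0·-40 + 2·30 = -28
  a_9 = -2·-28 + 0·44 + 2·-40 = -24
  a_10 = -2·-24 + 0·-28 + 2·44 = 136
  a_11 = -2·136 + 0·-24 + 2·-28 = -328
  a_12 = -2·-328 + 0·136 + 2·-24 = 608

-2,0,2 ; 608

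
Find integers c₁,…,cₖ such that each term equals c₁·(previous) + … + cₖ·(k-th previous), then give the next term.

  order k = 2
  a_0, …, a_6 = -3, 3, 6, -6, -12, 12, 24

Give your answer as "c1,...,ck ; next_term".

  a_2 = 0·3 + -2·-3 = 6
  a_3 = 0·6 + -2·3 = -6
  a_4 = 0·-6 + -2·6 = -12
  a_5 = 0·-12 + -2·-6 = 12
  a_6 = 0·12 + -2·-12 = 24
  a_7 = 0·24 + -2·12 = -24

0,-2 ; -24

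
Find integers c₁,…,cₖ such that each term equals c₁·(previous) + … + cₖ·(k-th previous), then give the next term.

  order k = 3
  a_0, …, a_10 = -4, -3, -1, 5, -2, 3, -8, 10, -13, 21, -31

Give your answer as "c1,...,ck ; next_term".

  a_3 = -1·-1 + 0·-3 + -1·-4 = 5
  a_4 = -1·5 + 0·-1 + -1·-3 = -2
  a_5 = -1·-2 + 0·5 + -1·-1 = 3
  a_6 = -1·3 + 0·-2 + -1·5 = -8
  a_7 = -1·-8 + 0·3 + -1·-2 = 10
  a_8 = -1·10 + 0·-8 + -1·3 = -13
  a_9 = -1·-13 + 0·10 + -1·-8 = 21
  a_10 = -1·21 + 0·-13 + -1·10 = -31
  a_11 = -1·-31 + 0·21 + -1·-13 = 44

-1,0,-1 ; 44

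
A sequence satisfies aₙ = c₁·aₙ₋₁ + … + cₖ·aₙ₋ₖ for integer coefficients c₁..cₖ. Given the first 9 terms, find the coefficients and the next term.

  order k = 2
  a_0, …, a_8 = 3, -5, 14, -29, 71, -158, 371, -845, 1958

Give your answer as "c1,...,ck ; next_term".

-1,3 ; -4493

  a_2 = -1·-5 + 3·3 = 14
  a_3 = -1·14 + 3·-5 = -29
  a_4 = -1·-29 + 3·14 = 71
  a_5 = -1·71 + 3·-29 = -158
  a_6 = -1·-158 + 3·71 = 371
  a_7 = -1·371 + 3·-158 = -845
  a_8 = -1·-845 + 3·371 = 1958
  a_9 = -1·1958 + 3·-845 = -4493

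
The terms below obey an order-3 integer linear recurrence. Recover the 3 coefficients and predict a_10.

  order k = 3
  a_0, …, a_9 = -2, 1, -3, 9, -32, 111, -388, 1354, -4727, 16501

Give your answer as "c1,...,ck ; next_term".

  a_3 = -3·-3 + 2·1 + 1·-2 = 9
  a_4 = -3·9 + 2·-3 + 1·1 = -32
  a_5 = -3·-32 + 2·9 + 1·-3 = 111
  a_6 = -3·111 + 2·-32 + 1·9 = -388
  a_7 = -3·-388 + 2·111 + 1·-32 = 1354
  a_8 = -3·1354 + 2·-388 + 1·111 = -4727
  a_9 = -3·-4727 + 2·1354 + 1·-388 = 16501
  a_10 = -3·16501 + 2·-4727 + 1·1354 = -57603

-3,2,1 ; -57603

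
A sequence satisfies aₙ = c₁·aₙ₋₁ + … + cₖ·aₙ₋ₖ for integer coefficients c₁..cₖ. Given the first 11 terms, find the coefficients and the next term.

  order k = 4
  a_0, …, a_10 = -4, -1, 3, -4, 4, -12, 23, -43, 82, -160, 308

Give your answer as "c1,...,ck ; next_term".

  a_4 = -1·-4 + 1·3 + -1·-1 + 1·-4 = 4
  a_5 = -1·4 + 1·-4 + -1·3 + 1·-1 = -12
  a_6 = -1·-12 + 1·4 + -1·-4 + 1·3 = 23
  a_7 = -1·23 + 1·-12 + -1·4 + 1·-4 = -43
  a_8 = -1·-43 + 1·23 + -1·-12 + 1·4 = 82
  a_9 = -1·82 + 1·-43 + -1·23 + 1·-12 = -160
  a_10 = -1·-160 + 1·82 + -1·-43 + 1·23 = 308
  a_11 = -1·308 + 1·-160 + -1·82 + 1·-43 = -593

-1,1,-1,1 ; -593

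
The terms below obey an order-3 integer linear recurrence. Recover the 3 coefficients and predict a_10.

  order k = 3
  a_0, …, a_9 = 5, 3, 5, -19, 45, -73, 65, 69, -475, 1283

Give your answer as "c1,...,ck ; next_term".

  a_3 = -3·5 + -3·3 + 1·5 = -19
  a_4 = -3·-19 + -3·5 + 1·3 = 45
  a_5 = -3·45 + -3·-19 + 1·5 = -73
  a_6 = -3·-73 + -3·45 + 1·-19 = 65
  a_7 = -3·65 + -3·-73 + 1·45 = 69
  a_8 = -3·69 + -3·65 + 1·-73 = -475
  a_9 = -3·-475 + -3·69 + 1·65 = 1283
  a_10 = -3·1283 + -3·-475 + 1·69 = -2355

-3,-3,1 ; -2355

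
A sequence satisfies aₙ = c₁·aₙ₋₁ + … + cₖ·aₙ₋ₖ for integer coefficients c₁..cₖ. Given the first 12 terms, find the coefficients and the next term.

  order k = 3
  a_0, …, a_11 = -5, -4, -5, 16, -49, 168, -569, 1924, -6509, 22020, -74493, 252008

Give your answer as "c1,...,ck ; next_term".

-3,1,-1 ; -852537

  a_3 = -3·-5 + 1·-4 + -1·-5 = 16
  a_4 = -3·16 + 1·-5 + -1·-4 = -49
  a_5 = -3·-49 + 1·16 + -1·-5 = 168
  a_6 = -3·168 + 1·-49 + -1·16 = -569
  a_7 = -3·-569 + 1·168 + -1·-49 = 1924
  a_8 = -3·1924 + 1·-569 + -1·168 = -6509
  a_9 = -3·-6509 + 1·1924 + -1·-569 = 22020
  a_10 = -3·22020 + 1·-6509 + -1·1924 = -74493
  a_11 = -3·-74493 + 1·22020 + -1·-6509 = 252008
  a_12 = -3·252008 + 1·-74493 + -1·22020 = -852537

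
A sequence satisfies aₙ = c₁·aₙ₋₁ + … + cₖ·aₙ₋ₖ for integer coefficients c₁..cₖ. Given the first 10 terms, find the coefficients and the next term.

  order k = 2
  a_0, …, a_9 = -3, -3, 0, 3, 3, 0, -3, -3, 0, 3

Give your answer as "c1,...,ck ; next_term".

  a_2 = 1·-3 + -1·-3 = 0
  a_3 = 1·0 + -1·-3 = 3
  a_4 = 1·3 + -1·0 = 3
  a_5 = 1·3 + -1·3 = 0
  a_6 = 1·0 + -1·3 = -3
  a_7 = 1·-3 + -1·0 = -3
  a_8 = 1·-3 + -1·-3 = 0
  a_9 = 1·0 + -1·-3 = 3
  a_10 = 1·3 + -1·0 = 3

1,-1 ; 3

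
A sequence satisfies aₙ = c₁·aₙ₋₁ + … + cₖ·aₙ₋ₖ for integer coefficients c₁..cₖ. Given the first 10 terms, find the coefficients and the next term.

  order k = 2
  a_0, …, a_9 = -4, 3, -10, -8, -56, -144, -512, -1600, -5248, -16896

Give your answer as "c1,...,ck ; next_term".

  a_2 = 2·3 + 4·-4 = -10
  a_3 = 2·-10 + 4·3 = -8
  a_4 = 2·-8 + 4·-10 = -56
  a_5 = 2·-56 + 4·-8 = -144
  a_6 = 2·-144 + 4·-56 = -512
  a_7 = 2·-512 + 4·-144 = -1600
  a_8 = 2·-1600 + 4·-512 = -5248
  a_9 = 2·-5248 + 4·-1600 = -16896
  a_10 = 2·-16896 + 4·-5248 = -54784

2,4 ; -54784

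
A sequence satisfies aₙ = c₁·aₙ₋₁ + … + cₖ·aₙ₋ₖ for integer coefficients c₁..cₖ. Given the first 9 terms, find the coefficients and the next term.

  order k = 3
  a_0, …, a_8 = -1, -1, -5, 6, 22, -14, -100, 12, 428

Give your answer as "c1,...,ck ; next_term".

0,-4,-2 ; 152

  a_3 = 0·-5 + -4·-1 + -2·-1 = 6
  a_4 = 0·6 + -4·-5 + -2·-1 = 22
  a_5 = 0·22 + -4·6 + -2·-5 = -14
  a_6 = 0·-14 + -4·22 + -2·6 = -100
  a_7 = 0·-100 + -4·-14 + -2·22 = 12
  a_8 = 0·12 + -4·-100 + -2·-14 = 428
  a_9 = 0·428 + -4·12 + -2·-100 = 152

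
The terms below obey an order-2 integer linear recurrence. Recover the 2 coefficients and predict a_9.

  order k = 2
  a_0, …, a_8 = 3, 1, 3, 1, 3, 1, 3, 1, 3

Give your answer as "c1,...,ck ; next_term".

  a_2 = 0·1 + 1·3 = 3
  a_3 = 0·3 + 1·1 = 1
  a_4 = 0·1 + 1·3 = 3
  a_5 = 0·3 + 1·1 = 1
  a_6 = 0·1 + 1·3 = 3
  a_7 = 0·3 + 1·1 = 1
  a_8 = 0·1 + 1·3 = 3
  a_9 = 0·3 + 1·1 = 1

0,1 ; 1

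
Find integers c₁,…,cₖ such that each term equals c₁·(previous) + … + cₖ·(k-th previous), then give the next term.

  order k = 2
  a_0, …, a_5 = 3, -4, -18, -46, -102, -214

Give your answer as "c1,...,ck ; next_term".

3,-2 ; -438

  a_2 = 3·-4 + -2·3 = -18
  a_3 = 3·-18 + -2·-4 = -46
  a_4 = 3·-46 + -2·-18 = -102
  a_5 = 3·-102 + -2·-46 = -214
  a_6 = 3·-214 + -2·-102 = -438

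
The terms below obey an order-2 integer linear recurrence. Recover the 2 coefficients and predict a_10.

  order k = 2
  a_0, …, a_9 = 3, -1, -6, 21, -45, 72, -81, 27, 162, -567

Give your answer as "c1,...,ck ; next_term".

-3,-3 ; 1215

  a_2 = -3·-1 + -3·3 = -6
  a_3 = -3·-6 + -3·-1 = 21
  a_4 = -3·21 + -3·-6 = -45
  a_5 = -3·-45 + -3·21 = 72
  a_6 = -3·72 + -3·-45 = -81
  a_7 = -3·-81 + -3·72 = 27
  a_8 = -3·27 + -3·-81 = 162
  a_9 = -3·162 + -3·27 = -567
  a_10 = -3·-567 + -3·162 = 1215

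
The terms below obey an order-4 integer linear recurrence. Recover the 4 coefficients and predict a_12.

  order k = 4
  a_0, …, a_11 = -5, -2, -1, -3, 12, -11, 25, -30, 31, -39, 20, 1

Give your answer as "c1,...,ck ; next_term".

  a_4 = -1·-3 + 1·-1 + 0·-2 + -2·-5 = 12
  a_5 = -1·12 + 1·-3 + 0·-1 + -2·-2 = -11
  a_6 = -1·-11 + 1·12 + 0·-3 + -2·-1 = 25
  a_7 = -1·25 + 1·-11 + 0·12 + -2·-3 = -30
  a_8 = -1·-30 + 1·25 + 0·-11 + -2·12 = 31
  a_9 = -1·31 + 1·-30 + 0·25 + -2·-11 = -39
  a_10 = -1·-39 + 1·31 + 0·-30 + -2·25 = 20
  a_11 = -1·20 + 1·-39 + 0·31 + -2·-30 = 1
  a_12 = -1·1 + 1·20 + 0·-39 + -2·31 = -43

-1,1,0,-2 ; -43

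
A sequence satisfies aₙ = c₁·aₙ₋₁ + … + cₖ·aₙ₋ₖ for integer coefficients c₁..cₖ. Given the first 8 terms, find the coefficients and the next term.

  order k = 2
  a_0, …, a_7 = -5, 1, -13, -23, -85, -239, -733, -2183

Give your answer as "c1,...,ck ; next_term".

  a_2 = 2·1 + 3·-5 = -13
  a_3 = 2·-13 + 3·1 = -23
  a_4 = 2·-23 + 3·-13 = -85
  a_5 = 2·-85 + 3·-23 = -239
  a_6 = 2·-239 + 3·-85 = -733
  a_7 = 2·-733 + 3·-239 = -2183
  a_8 = 2·-2183 + 3·-733 = -6565

2,3 ; -6565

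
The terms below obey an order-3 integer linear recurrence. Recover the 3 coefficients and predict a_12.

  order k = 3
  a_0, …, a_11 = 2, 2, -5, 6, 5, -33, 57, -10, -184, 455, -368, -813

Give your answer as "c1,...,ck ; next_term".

-2,-3,1 ; 3185

  a_3 = -2·-5 + -3·2 + 1·2 = 6
  a_4 = -2·6 + -3·-5 + 1·2 = 5
  a_5 = -2·5 + -3·6 + 1·-5 = -33
  a_6 = -2·-33 + -3·5 + 1·6 = 57
  a_7 = -2·57 + -3·-33 + 1·5 = -10
  a_8 = -2·-10 + -3·57 + 1·-33 = -184
  a_9 = -2·-184 + -3·-10 + 1·57 = 455
  a_10 = -2·455 + -3·-184 + 1·-10 = -368
  a_11 = -2·-368 + -3·455 + 1·-184 = -813
  a_12 = -2·-813 + -3·-368 + 1·455 = 3185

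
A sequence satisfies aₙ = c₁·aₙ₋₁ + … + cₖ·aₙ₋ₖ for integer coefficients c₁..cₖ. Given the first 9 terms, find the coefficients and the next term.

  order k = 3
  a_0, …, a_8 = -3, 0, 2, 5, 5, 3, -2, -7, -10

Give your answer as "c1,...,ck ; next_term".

  a_3 = 1·2 + 0·0 + -1·-3 = 5
  a_4 = 1·5 + 0·2 + -1·0 = 5
  a_5 = 1·5 + 0·5 + -1·2 = 3
  a_6 = 1·3 + 0·5 + -1·5 = -2
  a_7 = 1·-2 + 0·3 + -1·5 = -7
  a_8 = 1·-7 + 0·-2 + -1·3 = -10
  a_9 = 1·-10 + 0·-7 + -1·-2 = -8

1,0,-1 ; -8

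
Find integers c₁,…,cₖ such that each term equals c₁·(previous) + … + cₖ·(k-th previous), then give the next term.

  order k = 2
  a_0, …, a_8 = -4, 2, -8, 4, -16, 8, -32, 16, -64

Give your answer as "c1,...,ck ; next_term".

0,2 ; 32

  a_2 = 0·2 + 2·-4 = -8
  a_3 = 0·-8 + 2·2 = 4
  a_4 = 0·4 + 2·-8 = -16
  a_5 = 0·-16 + 2·4 = 8
  a_6 = 0·8 + 2·-16 = -32
  a_7 = 0·-32 + 2·8 = 16
  a_8 = 0·16 + 2·-32 = -64
  a_9 = 0·-64 + 2·16 = 32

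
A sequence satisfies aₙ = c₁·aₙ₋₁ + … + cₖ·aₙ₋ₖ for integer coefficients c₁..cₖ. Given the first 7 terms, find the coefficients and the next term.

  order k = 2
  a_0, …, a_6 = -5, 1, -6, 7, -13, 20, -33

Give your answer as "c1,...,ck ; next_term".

-1,1 ; 53

  a_2 = -1·1 + 1·-5 = -6
  a_3 = -1·-6 + 1·1 = 7
  a_4 = -1·7 + 1·-6 = -13
  a_5 = -1·-13 + 1·7 = 20
  a_6 = -1·20 + 1·-13 = -33
  a_7 = -1·-33 + 1·20 = 53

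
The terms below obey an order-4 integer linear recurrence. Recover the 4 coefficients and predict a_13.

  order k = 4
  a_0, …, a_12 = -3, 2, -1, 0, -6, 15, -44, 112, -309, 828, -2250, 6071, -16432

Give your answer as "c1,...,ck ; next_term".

  a_4 = -2·0 + 2·-1 + 1·2 + 2·-3 = -6
  a_5 = -2·-6 + 2·0 + 1·-1 + 2·2 = 15
  a_6 = -2·15 + 2·-6 + 1·0 + 2·-1 = -44
  a_7 = -2·-44 + 2·15 + 1·-6 + 2·0 = 112
  a_8 = -2·112 + 2·-44 + 1·15 + 2·-6 = -309
  a_9 = -2·-309 + 2·112 + 1·-44 + 2·15 = 828
  a_10 = -2·828 + 2·-309 + 1·112 + 2·-44 = -2250
  a_11 = -2·-2250 + 2·828 + 1·-309 + 2·112 = 6071
  a_12 = -2·6071 + 2·-2250 + 1·828 + 2·-309 = -16432
  a_13 = -2·-16432 + 2·6071 + 1·-2250 + 2·828 = 44412

-2,2,1,2 ; 44412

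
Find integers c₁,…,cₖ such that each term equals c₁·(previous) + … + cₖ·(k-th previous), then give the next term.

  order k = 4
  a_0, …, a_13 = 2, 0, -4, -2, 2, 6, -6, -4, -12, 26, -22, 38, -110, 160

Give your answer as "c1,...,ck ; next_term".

0,1,-2,3 ; -252

  a_4 = 0·-2 + 1·-4 + -2·0 + 3·2 = 2
  a_5 = 0·2 + 1·-2 + -2·-4 + 3·0 = 6
  a_6 = 0·6 + 1·2 + -2·-2 + 3·-4 = -6
  a_7 = 0·-6 + 1·6 + -2·2 + 3·-2 = -4
  a_8 = 0·-4 + 1·-6 + -2·6 + 3·2 = -12
  a_9 = 0·-12 + 1·-4 + -2·-6 + 3·6 = 26
  a_10 = 0·26 + 1·-12 + -2·-4 + 3·-6 = -22
  a_11 = 0·-22 + 1·26 + -2·-12 + 3·-4 = 38
  a_12 = 0·38 + 1·-22 + -2·26 + 3·-12 = -110
  a_13 = 0·-110 + 1·38 + -2·-22 + 3·26 = 160
  a_14 = 0·160 + 1·-110 + -2·38 + 3·-22 = -252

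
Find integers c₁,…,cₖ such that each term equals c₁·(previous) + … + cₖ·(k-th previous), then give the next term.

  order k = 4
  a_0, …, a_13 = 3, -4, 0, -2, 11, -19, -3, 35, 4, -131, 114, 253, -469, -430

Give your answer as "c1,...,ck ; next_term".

  a_4 = -1·-2 + -2·0 + 0·-4 + 3·3 = 11
  a_5 = -1·11 + -2·-2 + 0·0 + 3·-4 = -19
  a_6 = -1·-19 + -2·11 + 0·-2 + 3·0 = -3
  a_7 = -1·-3 + -2·-19 + 0·11 + 3·-2 = 35
  a_8 = -1·35 + -2·-3 + 0·-19 + 3·11 = 4
  a_9 = -1·4 + -2·35 + 0·-3 + 3·-19 = -131
  a_10 = -1·-131 + -2·4 + 0·35 + 3·-3 = 114
  a_11 = -1·114 + -2·-131 + 0·4 + 3·35 = 253
  a_12 = -1·253 + -2·114 + 0·-131 + 3·4 = -469
  a_13 = -1·-469 + -2·253 + 0·114 + 3·-131 = -430
  a_14 = -1·-430 + -2·-469 + 0·253 + 3·114 = 1710

-1,-2,0,3 ; 1710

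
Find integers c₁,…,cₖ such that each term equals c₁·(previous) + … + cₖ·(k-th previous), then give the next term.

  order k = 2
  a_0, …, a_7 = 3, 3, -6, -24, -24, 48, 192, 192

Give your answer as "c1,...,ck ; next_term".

2,-4 ; -384

  a_2 = 2·3 + -4·3 = -6
  a_3 = 2·-6 + -4·3 = -24
  a_4 = 2·-24 + -4·-6 = -24
  a_5 = 2·-24 + -4·-24 = 48
  a_6 = 2·48 + -4·-24 = 192
  a_7 = 2·192 + -4·48 = 192
  a_8 = 2·192 + -4·192 = -384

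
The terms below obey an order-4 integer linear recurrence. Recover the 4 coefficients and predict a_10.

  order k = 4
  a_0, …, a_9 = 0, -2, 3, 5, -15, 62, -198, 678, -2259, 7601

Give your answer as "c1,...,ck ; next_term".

  a_4 = -3·5 + 2·3 + 3·-2 + 1·0 = -15
  a_5 = -3·-15 + 2·5 + 3·3 + 1·-2 = 62
  a_6 = -3·62 + 2·-15 + 3·5 + 1·3 = -198
  a_7 = -3·-198 + 2·62 + 3·-15 + 1·5 = 678
  a_8 = -3·678 + 2·-198 + 3·62 + 1·-15 = -2259
  a_9 = -3·-2259 + 2·678 + 3·-198 + 1·62 = 7601
  a_10 = -3·7601 + 2·-2259 + 3·678 + 1·-198 = -25485

-3,2,3,1 ; -25485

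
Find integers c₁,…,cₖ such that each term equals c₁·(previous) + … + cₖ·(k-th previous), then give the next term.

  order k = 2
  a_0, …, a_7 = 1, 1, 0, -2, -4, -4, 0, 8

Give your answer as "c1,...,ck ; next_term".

  a_2 = 2·1 + -2·1 = 0
  a_3 = 2·0 + -2·1 = -2
  a_4 = 2·-2 + -2·0 = -4
  a_5 = 2·-4 + -2·-2 = -4
  a_6 = 2·-4 + -2·-4 = 0
  a_7 = 2·0 + -2·-4 = 8
  a_8 = 2·8 + -2·0 = 16

2,-2 ; 16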